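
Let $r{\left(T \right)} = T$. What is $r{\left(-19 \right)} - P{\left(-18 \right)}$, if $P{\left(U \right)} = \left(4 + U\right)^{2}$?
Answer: $-215$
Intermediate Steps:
$r{\left(-19 \right)} - P{\left(-18 \right)} = -19 - \left(4 - 18\right)^{2} = -19 - \left(-14\right)^{2} = -19 - 196 = -215$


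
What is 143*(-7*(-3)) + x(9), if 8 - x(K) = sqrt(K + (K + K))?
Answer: 3011 - 3*sqrt(3) ≈ 3005.8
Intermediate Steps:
x(K) = 8 - sqrt(3)*sqrt(K) (x(K) = 8 - sqrt(K + (K + K)) = 8 - sqrt(K + 2*K) = 8 - sqrt(3*K) = 8 - sqrt(3)*sqrt(K))
143*(-7*(-3)) + x(9) = 143*(-7*(-3)) + (8 - sqrt(3)*sqrt(9)) = 143*21 + (8 - 1*sqrt(3)*3) = 3003 + (8 - 3*sqrt(3)) = 3011 - 3*sqrt(3)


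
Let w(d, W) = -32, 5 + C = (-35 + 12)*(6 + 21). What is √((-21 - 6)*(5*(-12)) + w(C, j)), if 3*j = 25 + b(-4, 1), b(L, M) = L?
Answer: 2*√397 ≈ 39.850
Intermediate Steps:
C = -626 (C = -5 + (-35 + 12)*(6 + 21) = -5 - 23*27 = -5 - 621 = -626)
j = 7 (j = (25 - 4)/3 = (⅓)*21 = 7)
√((-21 - 6)*(5*(-12)) + w(C, j)) = √((-21 - 6)*(5*(-12)) - 32) = √(-27*(-60) - 32) = √(1620 - 32) = √1588 = 2*√397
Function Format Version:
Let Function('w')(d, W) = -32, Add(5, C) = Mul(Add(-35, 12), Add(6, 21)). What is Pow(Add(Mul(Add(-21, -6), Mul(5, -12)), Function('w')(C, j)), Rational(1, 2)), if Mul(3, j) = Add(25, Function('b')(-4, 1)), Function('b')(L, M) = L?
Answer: Mul(2, Pow(397, Rational(1, 2))) ≈ 39.850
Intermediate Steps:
C = -626 (C = Add(-5, Mul(Add(-35, 12), Add(6, 21))) = Add(-5, Mul(-23, 27)) = Add(-5, -621) = -626)
j = 7 (j = Mul(Rational(1, 3), Add(25, -4)) = Mul(Rational(1, 3), 21) = 7)
Pow(Add(Mul(Add(-21, -6), Mul(5, -12)), Function('w')(C, j)), Rational(1, 2)) = Pow(Add(Mul(Add(-21, -6), Mul(5, -12)), -32), Rational(1, 2)) = Pow(Add(Mul(-27, -60), -32), Rational(1, 2)) = Pow(Add(1620, -32), Rational(1, 2)) = Pow(1588, Rational(1, 2)) = Mul(2, Pow(397, Rational(1, 2)))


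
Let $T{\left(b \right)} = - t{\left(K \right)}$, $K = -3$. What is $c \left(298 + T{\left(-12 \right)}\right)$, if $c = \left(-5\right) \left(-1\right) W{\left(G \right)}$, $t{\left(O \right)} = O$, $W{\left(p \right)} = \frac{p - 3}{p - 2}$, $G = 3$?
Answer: $0$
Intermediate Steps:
$W{\left(p \right)} = \frac{-3 + p}{-2 + p}$
$c = 0$ ($c = \left(-5\right) \left(-1\right) \frac{-3 + 3}{-2 + 3} = 5 \cdot 1^{-1} \cdot 0 = 5 \cdot 1 \cdot 0 = 5 \cdot 0 = 0$)
$T{\left(b \right)} = 3$ ($T{\left(b \right)} = \left(-1\right) \left(-3\right) = 3$)
$c \left(298 + T{\left(-12 \right)}\right) = 0 \left(298 + 3\right) = 0 \cdot 301 = 0$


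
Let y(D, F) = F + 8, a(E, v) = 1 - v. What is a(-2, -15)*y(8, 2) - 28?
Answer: 132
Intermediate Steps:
y(D, F) = 8 + F
a(-2, -15)*y(8, 2) - 28 = (1 - 1*(-15))*(8 + 2) - 28 = (1 + 15)*10 - 28 = 16*10 - 28 = 160 - 28 = 132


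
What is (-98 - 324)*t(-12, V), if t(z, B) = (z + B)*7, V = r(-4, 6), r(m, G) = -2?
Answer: 41356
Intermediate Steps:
V = -2
t(z, B) = 7*B + 7*z (t(z, B) = (B + z)*7 = 7*B + 7*z)
(-98 - 324)*t(-12, V) = (-98 - 324)*(7*(-2) + 7*(-12)) = -422*(-14 - 84) = -422*(-98) = 41356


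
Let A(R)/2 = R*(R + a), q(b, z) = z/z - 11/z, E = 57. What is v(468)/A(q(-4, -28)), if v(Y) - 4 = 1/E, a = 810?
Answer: 89768/50504337 ≈ 0.0017774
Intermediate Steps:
v(Y) = 229/57 (v(Y) = 4 + 1/57 = 229/57)
q(b, z) = 1 - 11/z
A(R) = 2*R*(810 + R) (A(R) = 2*(R*(R + 810)) = 2*(R*(810 + R)) = 2*R*(810 + R))
v(468)/A(q(-4, -28)) = 229/(57*((2*((-11 - 28)/(-28))*(810 + (-11 - 28)/(-28))))) = 229/(57*((2*(-1/28*(-39))*(810 - 1/28*(-39))))) = 229/(57*((2*(39/28)*(810 + 39/28)))) = 229/(57*((2*(39/28)*(22719/28)))) = 229/(57*(886041/392)) = (229/57)*(392/886041) = 89768/50504337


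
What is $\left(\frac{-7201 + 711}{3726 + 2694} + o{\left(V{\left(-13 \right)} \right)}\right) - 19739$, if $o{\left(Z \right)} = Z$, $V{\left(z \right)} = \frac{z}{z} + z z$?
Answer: $- \frac{12563947}{642} \approx -19570.0$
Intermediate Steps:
$V{\left(z \right)} = 1 + z^{2}$
$\left(\frac{-7201 + 711}{3726 + 2694} + o{\left(V{\left(-13 \right)} \right)}\right) - 19739 = \left(\frac{-7201 + 711}{3726 + 2694} + \left(1 + \left(-13\right)^{2}\right)\right) - 19739 = \left(- \frac{6490}{6420} + \left(1 + 169\right)\right) - 19739 = \left(\left(-6490\right) \frac{1}{6420} + 170\right) - 19739 = \left(- \frac{649}{642} + 170\right) - 19739 = \frac{108491}{642} - 19739 = - \frac{12563947}{642}$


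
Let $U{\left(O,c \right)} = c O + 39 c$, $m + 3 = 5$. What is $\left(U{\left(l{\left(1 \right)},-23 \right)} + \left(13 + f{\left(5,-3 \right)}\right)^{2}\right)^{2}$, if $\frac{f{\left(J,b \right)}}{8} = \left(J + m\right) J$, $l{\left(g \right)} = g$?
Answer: $7212935041$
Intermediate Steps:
$m = 2$ ($m = -3 + 5 = 2$)
$U{\left(O,c \right)} = 39 c + O c$ ($U{\left(O,c \right)} = O c + 39 c = 39 c + O c$)
$f{\left(J,b \right)} = 8 J \left(2 + J\right)$ ($f{\left(J,b \right)} = 8 \left(J + 2\right) J = 8 \left(2 + J\right) J = 8 J \left(2 + J\right)$)
$\left(U{\left(l{\left(1 \right)},-23 \right)} + \left(13 + f{\left(5,-3 \right)}\right)^{2}\right)^{2} = \left(- 23 \left(39 + 1\right) + \left(13 + 8 \cdot 5 \left(2 + 5\right)\right)^{2}\right)^{2} = \left(\left(-23\right) 40 + \left(13 + 8 \cdot 5 \cdot 7\right)^{2}\right)^{2} = \left(-920 + \left(13 + 280\right)^{2}\right)^{2} = \left(-920 + 293^{2}\right)^{2} = \left(-920 + 85849\right)^{2} = 84929^{2} = 7212935041$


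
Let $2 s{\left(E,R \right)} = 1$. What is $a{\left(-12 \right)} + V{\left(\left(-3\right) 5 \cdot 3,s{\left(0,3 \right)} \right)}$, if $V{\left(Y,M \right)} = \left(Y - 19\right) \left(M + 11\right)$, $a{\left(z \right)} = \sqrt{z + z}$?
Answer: $-736 + 2 i \sqrt{6} \approx -736.0 + 4.899 i$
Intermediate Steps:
$s{\left(E,R \right)} = \frac{1}{2}$ ($s{\left(E,R \right)} = \frac{1}{2} \cdot 1 = \frac{1}{2}$)
$a{\left(z \right)} = \sqrt{2} \sqrt{z}$ ($a{\left(z \right)} = \sqrt{2 z} = \sqrt{2} \sqrt{z}$)
$V{\left(Y,M \right)} = \left(-19 + Y\right) \left(11 + M\right)$
$a{\left(-12 \right)} + V{\left(\left(-3\right) 5 \cdot 3,s{\left(0,3 \right)} \right)} = \sqrt{2} \sqrt{-12} + \left(-209 - \frac{19}{2} + 11 \left(-3\right) 5 \cdot 3 + \frac{\left(-3\right) 5 \cdot 3}{2}\right) = \sqrt{2} \cdot 2 i \sqrt{3} + \left(-209 - \frac{19}{2} + 11 \left(\left(-15\right) 3\right) + \frac{\left(-15\right) 3}{2}\right) = 2 i \sqrt{6} + \left(-209 - \frac{19}{2} + 11 \left(-45\right) + \frac{1}{2} \left(-45\right)\right) = 2 i \sqrt{6} - 736 = -736 + 2 i \sqrt{6}$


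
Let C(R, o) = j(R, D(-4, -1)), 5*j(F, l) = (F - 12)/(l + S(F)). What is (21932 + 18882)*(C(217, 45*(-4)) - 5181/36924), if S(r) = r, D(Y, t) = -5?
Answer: 353306391/163081 ≈ 2166.4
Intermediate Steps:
j(F, l) = (-12 + F)/(5*(F + l)) (j(F, l) = ((F - 12)/(l + F))/5 = ((-12 + F)/(F + l))/5 = (-12 + F)/(5*(F + l)))
C(R, o) = (-12 + R)/(5*(-5 + R)) (C(R, o) = (-12 + R)/(5*(R - 5)) = (-12 + R)/(5*(-5 + R)))
(21932 + 18882)*(C(217, 45*(-4)) - 5181/36924) = (21932 + 18882)*((-12 + 217)/(5*(-5 + 217)) - 5181/36924) = 40814*((⅕)*205/212 - 5181*1/36924) = 40814*((⅕)*(1/212)*205 - 1727/12308) = 40814*(41/212 - 1727/12308) = 40814*(17313/326162) = 353306391/163081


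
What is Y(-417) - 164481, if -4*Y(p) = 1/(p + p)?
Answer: -548708615/3336 ≈ -1.6448e+5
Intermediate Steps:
Y(p) = -1/(8*p) (Y(p) = -1/(4*(p + p)) = -1/(2*p)/4 = -1/(8*p))
Y(-417) - 164481 = -⅛/(-417) - 164481 = -⅛*(-1/417) - 164481 = 1/3336 - 164481 = -548708615/3336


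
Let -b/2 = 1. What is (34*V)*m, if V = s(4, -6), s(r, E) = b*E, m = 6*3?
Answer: 7344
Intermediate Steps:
b = -2 (b = -2*1 = -2)
m = 18
s(r, E) = -2*E
V = 12 (V = -2*(-6) = 12)
(34*V)*m = (34*12)*18 = 408*18 = 7344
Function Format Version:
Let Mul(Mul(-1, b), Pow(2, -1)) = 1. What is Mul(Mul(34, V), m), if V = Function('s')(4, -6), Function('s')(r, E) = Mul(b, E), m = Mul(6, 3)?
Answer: 7344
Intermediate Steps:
b = -2 (b = Mul(-2, 1) = -2)
m = 18
Function('s')(r, E) = Mul(-2, E)
V = 12 (V = Mul(-2, -6) = 12)
Mul(Mul(34, V), m) = Mul(Mul(34, 12), 18) = Mul(408, 18) = 7344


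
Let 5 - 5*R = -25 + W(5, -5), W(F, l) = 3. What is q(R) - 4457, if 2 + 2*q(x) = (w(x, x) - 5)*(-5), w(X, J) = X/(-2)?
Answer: -17755/4 ≈ -4438.8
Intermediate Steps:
w(X, J) = -X/2 (w(X, J) = X*(-½) = -X/2)
R = 27/5 (R = 1 - (-25 + 3)/5 = 1 - ⅕*(-22) = 1 + 22/5 = 27/5 ≈ 5.4000)
q(x) = 23/2 + 5*x/4 (q(x) = -1 + ((-x/2 - 5)*(-5))/2 = -1 + ((-5 - x/2)*(-5))/2 = -1 + (25 + 5*x/2)/2 = -1 + (25/2 + 5*x/4) = 23/2 + 5*x/4)
q(R) - 4457 = (23/2 + (5/4)*(27/5)) - 4457 = (23/2 + 27/4) - 4457 = 73/4 - 4457 = -17755/4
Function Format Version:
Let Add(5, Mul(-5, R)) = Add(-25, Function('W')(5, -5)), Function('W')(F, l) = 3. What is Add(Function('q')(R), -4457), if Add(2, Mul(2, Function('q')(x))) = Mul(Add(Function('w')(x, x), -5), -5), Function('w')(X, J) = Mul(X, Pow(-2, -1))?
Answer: Rational(-17755, 4) ≈ -4438.8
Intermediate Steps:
Function('w')(X, J) = Mul(Rational(-1, 2), X) (Function('w')(X, J) = Mul(X, Rational(-1, 2)) = Mul(Rational(-1, 2), X))
R = Rational(27, 5) (R = Add(1, Mul(Rational(-1, 5), Add(-25, 3))) = Add(1, Mul(Rational(-1, 5), -22)) = Add(1, Rational(22, 5)) = Rational(27, 5) ≈ 5.4000)
Function('q')(x) = Add(Rational(23, 2), Mul(Rational(5, 4), x)) (Function('q')(x) = Add(-1, Mul(Rational(1, 2), Mul(Add(Mul(Rational(-1, 2), x), -5), -5))) = Add(-1, Mul(Rational(1, 2), Mul(Add(-5, Mul(Rational(-1, 2), x)), -5))) = Add(-1, Mul(Rational(1, 2), Add(25, Mul(Rational(5, 2), x)))) = Add(-1, Add(Rational(25, 2), Mul(Rational(5, 4), x))) = Add(Rational(23, 2), Mul(Rational(5, 4), x)))
Add(Function('q')(R), -4457) = Add(Add(Rational(23, 2), Mul(Rational(5, 4), Rational(27, 5))), -4457) = Add(Add(Rational(23, 2), Rational(27, 4)), -4457) = Add(Rational(73, 4), -4457) = Rational(-17755, 4)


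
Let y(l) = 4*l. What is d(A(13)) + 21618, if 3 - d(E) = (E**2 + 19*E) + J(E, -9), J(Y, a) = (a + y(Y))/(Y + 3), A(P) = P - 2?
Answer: 42577/2 ≈ 21289.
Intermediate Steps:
A(P) = -2 + P
J(Y, a) = (a + 4*Y)/(3 + Y) (J(Y, a) = (a + 4*Y)/(Y + 3) = (a + 4*Y)/(3 + Y))
d(E) = 3 - E**2 - 19*E - (-9 + 4*E)/(3 + E) (d(E) = 3 - ((E**2 + 19*E) + (-9 + 4*E)/(3 + E)) = 3 - (E**2 + 19*E + (-9 + 4*E)/(3 + E)) = 3 + (-E**2 - 19*E - (-9 + 4*E)/(3 + E)) = 3 - E**2 - 19*E - (-9 + 4*E)/(3 + E))
d(A(13)) + 21618 = (18 - (-2 + 13)**3 - 58*(-2 + 13) - 22*(-2 + 13)**2)/(3 + (-2 + 13)) + 21618 = (18 - 1*11**3 - 58*11 - 22*11**2)/(3 + 11) + 21618 = (18 - 1*1331 - 638 - 22*121)/14 + 21618 = (18 - 1331 - 638 - 2662)/14 + 21618 = (1/14)*(-4613) + 21618 = -659/2 + 21618 = 42577/2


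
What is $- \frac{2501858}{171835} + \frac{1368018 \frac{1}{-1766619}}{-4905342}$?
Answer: $- \frac{1204487605490847103}{82727768695753935} \approx -14.56$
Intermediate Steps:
$- \frac{2501858}{171835} + \frac{1368018 \frac{1}{-1766619}}{-4905342} = \left(-2501858\right) \frac{1}{171835} + 1368018 \left(- \frac{1}{1766619}\right) \left(- \frac{1}{4905342}\right) = - \frac{2501858}{171835} - - \frac{76001}{481437243261} = - \frac{2501858}{171835} + \frac{76001}{481437243261} = - \frac{1204487605490847103}{82727768695753935}$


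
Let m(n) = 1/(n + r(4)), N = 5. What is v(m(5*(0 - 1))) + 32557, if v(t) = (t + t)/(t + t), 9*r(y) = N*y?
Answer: 32558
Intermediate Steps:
r(y) = 5*y/9 (r(y) = (5*y)/9 = 5*y/9)
m(n) = 1/(20/9 + n) (m(n) = 1/(n + (5/9)*4) = 1/(n + 20/9) = 1/(20/9 + n))
v(t) = 1 (v(t) = (2*t)/((2*t)) = (2*t)*(1/(2*t)) = 1)
v(m(5*(0 - 1))) + 32557 = 1 + 32557 = 32558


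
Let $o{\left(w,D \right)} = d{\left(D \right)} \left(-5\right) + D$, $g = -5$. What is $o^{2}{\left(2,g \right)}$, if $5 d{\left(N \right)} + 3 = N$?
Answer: $9$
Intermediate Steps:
$d{\left(N \right)} = - \frac{3}{5} + \frac{N}{5}$
$o{\left(w,D \right)} = 3$ ($o{\left(w,D \right)} = \left(- \frac{3}{5} + \frac{D}{5}\right) \left(-5\right) + D = \left(3 - D\right) + D = 3$)
$o^{2}{\left(2,g \right)} = 3^{2} = 9$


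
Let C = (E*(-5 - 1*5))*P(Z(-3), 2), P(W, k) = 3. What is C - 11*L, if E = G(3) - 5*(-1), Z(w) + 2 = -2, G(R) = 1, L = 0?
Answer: -180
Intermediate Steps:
Z(w) = -4 (Z(w) = -2 - 2 = -4)
E = 6 (E = 1 - 5*(-1) = 1 + 5 = 6)
C = -180 (C = (6*(-5 - 1*5))*3 = (6*(-5 - 5))*3 = (6*(-10))*3 = -60*3 = -180)
C - 11*L = -180 - 11*0 = -180 + 0 = -180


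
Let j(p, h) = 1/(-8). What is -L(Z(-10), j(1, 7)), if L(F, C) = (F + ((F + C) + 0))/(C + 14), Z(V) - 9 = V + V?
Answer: 59/37 ≈ 1.5946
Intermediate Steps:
Z(V) = 9 + 2*V (Z(V) = 9 + (V + V) = 9 + 2*V)
j(p, h) = -1/8
L(F, C) = (C + 2*F)/(14 + C) (L(F, C) = (F + ((C + F) + 0))/(14 + C) = (F + (C + F))/(14 + C) = (C + 2*F)/(14 + C))
-L(Z(-10), j(1, 7)) = -(-1/8 + 2*(9 + 2*(-10)))/(14 - 1/8) = -(-1/8 + 2*(9 - 20))/111/8 = -8*(-1/8 + 2*(-11))/111 = -8*(-1/8 - 22)/111 = -8*(-177)/(111*8) = -1*(-59/37) = 59/37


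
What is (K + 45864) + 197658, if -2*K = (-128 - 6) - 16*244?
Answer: 245541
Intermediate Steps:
K = 2019 (K = -((-128 - 6) - 16*244)/2 = -(-134 - 3904)/2 = -½*(-4038) = 2019)
(K + 45864) + 197658 = (2019 + 45864) + 197658 = 47883 + 197658 = 245541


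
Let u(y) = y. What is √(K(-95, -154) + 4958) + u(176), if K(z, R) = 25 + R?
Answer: 176 + √4829 ≈ 245.49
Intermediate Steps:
√(K(-95, -154) + 4958) + u(176) = √((25 - 154) + 4958) + 176 = √(-129 + 4958) + 176 = √4829 + 176 = 176 + √4829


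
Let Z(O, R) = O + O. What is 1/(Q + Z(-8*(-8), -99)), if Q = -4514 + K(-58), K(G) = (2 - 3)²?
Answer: -1/4385 ≈ -0.00022805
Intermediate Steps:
Z(O, R) = 2*O
K(G) = 1 (K(G) = (-1)² = 1)
Q = -4513 (Q = -4514 + 1 = -4513)
1/(Q + Z(-8*(-8), -99)) = 1/(-4513 + 2*(-8*(-8))) = 1/(-4513 + 2*64) = 1/(-4513 + 128) = 1/(-4385) = -1/4385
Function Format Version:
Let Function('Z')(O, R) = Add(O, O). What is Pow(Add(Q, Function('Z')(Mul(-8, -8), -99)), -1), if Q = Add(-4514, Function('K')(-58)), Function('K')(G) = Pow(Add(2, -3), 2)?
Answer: Rational(-1, 4385) ≈ -0.00022805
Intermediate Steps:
Function('Z')(O, R) = Mul(2, O)
Function('K')(G) = 1 (Function('K')(G) = Pow(-1, 2) = 1)
Q = -4513 (Q = Add(-4514, 1) = -4513)
Pow(Add(Q, Function('Z')(Mul(-8, -8), -99)), -1) = Pow(Add(-4513, Mul(2, Mul(-8, -8))), -1) = Pow(Add(-4513, Mul(2, 64)), -1) = Pow(Add(-4513, 128), -1) = Pow(-4385, -1) = Rational(-1, 4385)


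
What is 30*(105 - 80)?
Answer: 750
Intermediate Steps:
30*(105 - 80) = 30*25 = 750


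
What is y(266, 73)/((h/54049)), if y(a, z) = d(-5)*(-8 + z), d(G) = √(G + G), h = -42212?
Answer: -3513185*I*√10/42212 ≈ -263.19*I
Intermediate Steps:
d(G) = √2*√G (d(G) = √(2*G) = √2*√G)
y(a, z) = I*√10*(-8 + z) (y(a, z) = (√2*√(-5))*(-8 + z) = (√2*(I*√5))*(-8 + z) = (I*√10)*(-8 + z) = I*√10*(-8 + z))
y(266, 73)/((h/54049)) = (I*√10*(-8 + 73))/((-42212/54049)) = (I*√10*65)/((-42212*1/54049)) = (65*I*√10)/(-42212/54049) = (65*I*√10)*(-54049/42212) = -3513185*I*√10/42212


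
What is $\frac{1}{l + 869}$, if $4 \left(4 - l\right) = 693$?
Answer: $\frac{4}{2799} \approx 0.0014291$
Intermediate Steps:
$l = - \frac{677}{4}$ ($l = 4 - \frac{693}{4} = - \frac{677}{4} \approx -169.25$)
$\frac{1}{l + 869} = \frac{1}{- \frac{677}{4} + 869} = \frac{1}{\frac{2799}{4}} = \frac{4}{2799}$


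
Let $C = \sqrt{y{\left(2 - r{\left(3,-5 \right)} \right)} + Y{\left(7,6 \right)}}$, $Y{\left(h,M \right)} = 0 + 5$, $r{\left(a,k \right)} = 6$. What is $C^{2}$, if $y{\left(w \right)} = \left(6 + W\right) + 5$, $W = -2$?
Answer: $14$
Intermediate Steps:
$y{\left(w \right)} = 9$ ($y{\left(w \right)} = \left(6 - 2\right) + 5 = 4 + 5 = 9$)
$Y{\left(h,M \right)} = 5$
$C = \sqrt{14}$ ($C = \sqrt{9 + 5} = \sqrt{14} \approx 3.7417$)
$C^{2} = \left(\sqrt{14}\right)^{2} = 14$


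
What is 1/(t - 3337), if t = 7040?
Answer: 1/3703 ≈ 0.00027005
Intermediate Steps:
1/(t - 3337) = 1/(7040 - 3337) = 1/3703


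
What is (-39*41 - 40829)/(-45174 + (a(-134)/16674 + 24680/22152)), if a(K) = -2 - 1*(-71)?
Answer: 652971247656/695215257631 ≈ 0.93924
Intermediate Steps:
a(K) = 69 (a(K) = -2 + 71 = 69)
(-39*41 - 40829)/(-45174 + (a(-134)/16674 + 24680/22152)) = (-39*41 - 40829)/(-45174 + (69/16674 + 24680/22152)) = (-1599 - 40829)/(-45174 + (69*(1/16674) + 24680*(1/22152))) = -42428/(-45174 + (23/5558 + 3085/2769)) = -42428/(-45174 + 17210117/15390102) = -42428/(-695215257631/15390102) = -42428*(-15390102/695215257631) = 652971247656/695215257631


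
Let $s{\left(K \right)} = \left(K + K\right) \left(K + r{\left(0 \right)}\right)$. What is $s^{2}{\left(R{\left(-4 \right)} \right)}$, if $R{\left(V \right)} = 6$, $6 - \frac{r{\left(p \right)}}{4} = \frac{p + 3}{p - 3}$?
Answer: $166464$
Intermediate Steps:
$r{\left(p \right)} = 24 - \frac{4 \left(3 + p\right)}{-3 + p}$ ($r{\left(p \right)} = 24 - 4 \frac{p + 3}{p - 3} = 24 - 4 \frac{3 + p}{-3 + p} = 24 - \frac{4 \left(3 + p\right)}{-3 + p}$)
$s{\left(K \right)} = 2 K \left(28 + K\right)$ ($s{\left(K \right)} = \left(K + K\right) \left(K + \frac{4 \left(-21 + 5 \cdot 0\right)}{-3 + 0}\right) = 2 K \left(K + \frac{4 \left(-21 + 0\right)}{-3}\right) = 2 K \left(K + 4 \left(- \frac{1}{3}\right) \left(-21\right)\right) = 2 K \left(K + 28\right) = 2 K \left(28 + K\right)$)
$s^{2}{\left(R{\left(-4 \right)} \right)} = \left(2 \cdot 6 \left(28 + 6\right)\right)^{2} = \left(2 \cdot 6 \cdot 34\right)^{2} = 408^{2} = 166464$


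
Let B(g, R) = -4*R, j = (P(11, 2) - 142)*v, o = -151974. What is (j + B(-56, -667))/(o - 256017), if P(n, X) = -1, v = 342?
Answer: 46238/407991 ≈ 0.11333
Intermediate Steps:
j = -48906 (j = (-1 - 142)*342 = -143*342 = -48906)
(j + B(-56, -667))/(o - 256017) = (-48906 - 4*(-667))/(-151974 - 256017) = (-48906 + 2668)/(-407991) = -46238*(-1/407991) = 46238/407991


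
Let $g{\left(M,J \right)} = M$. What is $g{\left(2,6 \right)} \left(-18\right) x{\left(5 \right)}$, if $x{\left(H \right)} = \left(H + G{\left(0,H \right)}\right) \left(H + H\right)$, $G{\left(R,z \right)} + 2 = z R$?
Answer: $-1080$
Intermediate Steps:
$G{\left(R,z \right)} = -2 + R z$ ($G{\left(R,z \right)} = -2 + z R = -2 + R z$)
$x{\left(H \right)} = 2 H \left(-2 + H\right)$ ($x{\left(H \right)} = \left(H - \left(2 + 0 H\right)\right) \left(H + H\right) = \left(H + \left(-2 + 0\right)\right) 2 H = \left(H - 2\right) 2 H = \left(-2 + H\right) 2 H = 2 H \left(-2 + H\right)$)
$g{\left(2,6 \right)} \left(-18\right) x{\left(5 \right)} = 2 \left(-18\right) 2 \cdot 5 \left(-2 + 5\right) = - 36 \cdot 2 \cdot 5 \cdot 3 = \left(-36\right) 30 = -1080$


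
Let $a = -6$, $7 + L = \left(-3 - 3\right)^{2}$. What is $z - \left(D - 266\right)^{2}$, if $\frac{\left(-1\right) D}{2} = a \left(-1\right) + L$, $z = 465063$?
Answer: $352167$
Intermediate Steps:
$L = 29$ ($L = -7 + \left(-3 - 3\right)^{2} = -7 + \left(-6\right)^{2} = -7 + 36 = 29$)
$D = -70$ ($D = - 2 \left(\left(-6\right) \left(-1\right) + 29\right) = - 2 \left(6 + 29\right) = \left(-2\right) 35 = -70$)
$z - \left(D - 266\right)^{2} = 465063 - \left(-70 - 266\right)^{2} = 465063 - \left(-336\right)^{2} = 465063 - 112896 = 352167$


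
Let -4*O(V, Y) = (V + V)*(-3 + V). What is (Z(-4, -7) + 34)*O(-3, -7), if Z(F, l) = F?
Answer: -270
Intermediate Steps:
O(V, Y) = -V*(-3 + V)/2 (O(V, Y) = -(V + V)*(-3 + V)/4 = -2*V*(-3 + V)/4 = -V*(-3 + V)/2)
(Z(-4, -7) + 34)*O(-3, -7) = (-4 + 34)*((½)*(-3)*(3 - 1*(-3))) = 30*((½)*(-3)*(3 + 3)) = 30*((½)*(-3)*6) = 30*(-9) = -270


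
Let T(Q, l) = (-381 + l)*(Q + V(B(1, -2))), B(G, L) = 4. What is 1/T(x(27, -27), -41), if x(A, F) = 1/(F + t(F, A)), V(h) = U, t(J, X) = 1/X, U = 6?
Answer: -364/915951 ≈ -0.00039740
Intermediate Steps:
V(h) = 6
x(A, F) = 1/(F + 1/A)
T(Q, l) = (-381 + l)*(6 + Q) (T(Q, l) = (-381 + l)*(Q + 6) = (-381 + l)*(6 + Q))
1/T(x(27, -27), -41) = 1/(-2286 - 10287/(1 + 27*(-27)) + 6*(-41) + (27/(1 + 27*(-27)))*(-41)) = 1/(-2286 - 10287/(1 - 729) - 246 + (27/(1 - 729))*(-41)) = 1/(-2286 - 10287/(-728) - 246 + (27/(-728))*(-41)) = 1/(-2286 - 10287*(-1)/728 - 246 + (27*(-1/728))*(-41)) = 1/(-2286 - 381*(-27/728) - 246 - 27/728*(-41)) = 1/(-2286 + 10287/728 - 246 + 1107/728) = 1/(-915951/364) = -364/915951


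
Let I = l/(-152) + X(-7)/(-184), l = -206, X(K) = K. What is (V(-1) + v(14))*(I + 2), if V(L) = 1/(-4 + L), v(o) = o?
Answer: 35589/760 ≈ 46.828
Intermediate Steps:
I = 4871/3496 (I = -206/(-152) - 7/(-184) = -206*(-1/152) - 7*(-1/184) = 103/76 + 7/184 = 4871/3496 ≈ 1.3933)
(V(-1) + v(14))*(I + 2) = (1/(-4 - 1) + 14)*(4871/3496 + 2) = (1/(-5) + 14)*(11863/3496) = (-1/5 + 14)*(11863/3496) = (69/5)*(11863/3496) = 35589/760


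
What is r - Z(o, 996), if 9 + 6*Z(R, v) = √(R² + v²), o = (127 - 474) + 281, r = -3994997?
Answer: -7989991/2 - √27677 ≈ -3.9952e+6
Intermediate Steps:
o = -66 (o = -347 + 281 = -66)
Z(R, v) = -3/2 + √(R² + v²)/6
r - Z(o, 996) = -3994997 - (-3/2 + √((-66)² + 996²)/6) = -3994997 - (-3/2 + √(4356 + 992016)/6) = -3994997 - (-3/2 + √996372/6) = -3994997 - (-3/2 + (6*√27677)/6) = -3994997 - (-3/2 + √27677) = -3994997 + (3/2 - √27677) = -7989991/2 - √27677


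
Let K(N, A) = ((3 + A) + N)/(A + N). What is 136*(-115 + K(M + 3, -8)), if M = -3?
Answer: -15555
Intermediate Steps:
K(N, A) = (3 + A + N)/(A + N)
136*(-115 + K(M + 3, -8)) = 136*(-115 + (3 - 8 + (-3 + 3))/(-8 + (-3 + 3))) = 136*(-115 + (3 - 8 + 0)/(-8 + 0)) = 136*(-115 - 5/(-8)) = 136*(-115 - 1/8*(-5)) = 136*(-115 + 5/8) = 136*(-915/8) = -15555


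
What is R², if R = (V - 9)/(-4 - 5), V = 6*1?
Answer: ⅑ ≈ 0.11111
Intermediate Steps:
V = 6
R = ⅓ (R = (6 - 9)/(-4 - 5) = -3/(-9) = -3*(-⅑) = ⅓ ≈ 0.33333)
R² = (⅓)² = ⅑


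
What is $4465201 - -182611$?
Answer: $4647812$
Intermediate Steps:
$4465201 - -182611 = 4465201 + \left(183414 - 803\right) = 4465201 + 182611 = 4647812$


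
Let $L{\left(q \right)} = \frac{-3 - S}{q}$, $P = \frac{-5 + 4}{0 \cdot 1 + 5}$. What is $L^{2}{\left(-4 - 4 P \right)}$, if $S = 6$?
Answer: $\frac{2025}{256} \approx 7.9102$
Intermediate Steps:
$P = - \frac{1}{5}$ ($P = - \frac{1}{0 + 5} = - \frac{1}{5} \approx -0.2$)
$L{\left(q \right)} = - \frac{9}{q}$ ($L{\left(q \right)} = \frac{-3 - 6}{q} = - \frac{9}{q}$)
$L^{2}{\left(-4 - 4 P \right)} = \left(- \frac{9}{-4 - - \frac{4}{5}}\right)^{2} = \left(- \frac{9}{-4 + \frac{4}{5}}\right)^{2} = \left(- \frac{9}{- \frac{16}{5}}\right)^{2} = \left(\left(-9\right) \left(- \frac{5}{16}\right)\right)^{2} = \left(\frac{45}{16}\right)^{2} = \frac{2025}{256}$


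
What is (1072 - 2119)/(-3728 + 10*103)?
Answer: 1047/2698 ≈ 0.38807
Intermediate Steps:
(1072 - 2119)/(-3728 + 10*103) = -1047/(-3728 + 1030) = -1047/(-2698) = -1047*(-1/2698) = 1047/2698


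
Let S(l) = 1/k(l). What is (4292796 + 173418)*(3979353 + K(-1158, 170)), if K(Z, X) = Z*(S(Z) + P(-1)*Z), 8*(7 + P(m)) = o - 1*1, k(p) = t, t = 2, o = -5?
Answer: -28644943333158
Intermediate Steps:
k(p) = 2
P(m) = -31/4 (P(m) = -7 + (-5 - 1*1)/8 = -7 + (-5 - 1)/8 = -7 + (1/8)*(-6) = -7 - 3/4 = -31/4)
S(l) = 1/2
K(Z, X) = Z*(1/2 - 31*Z/4)
(4292796 + 173418)*(3979353 + K(-1158, 170)) = (4292796 + 173418)*(3979353 + (1/4)*(-1158)*(2 - 31*(-1158))) = 4466214*(3979353 + (1/4)*(-1158)*(2 + 35898)) = 4466214*(3979353 + (1/4)*(-1158)*35900) = 4466214*(3979353 - 10393050) = 4466214*(-6413697) = -28644943333158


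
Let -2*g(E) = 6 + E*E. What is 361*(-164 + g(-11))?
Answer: -164255/2 ≈ -82128.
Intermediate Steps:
g(E) = -3 - E²/2 (g(E) = -(6 + E*E)/2 = -(6 + E²)/2 = -3 - E²/2)
361*(-164 + g(-11)) = 361*(-164 + (-3 - ½*(-11)²)) = 361*(-164 + (-3 - ½*121)) = 361*(-164 + (-3 - 121/2)) = 361*(-164 - 127/2) = 361*(-455/2) = -164255/2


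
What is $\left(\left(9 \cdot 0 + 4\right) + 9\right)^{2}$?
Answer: $169$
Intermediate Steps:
$\left(\left(9 \cdot 0 + 4\right) + 9\right)^{2} = \left(\left(0 + 4\right) + 9\right)^{2} = \left(4 + 9\right)^{2} = 13^{2} = 169$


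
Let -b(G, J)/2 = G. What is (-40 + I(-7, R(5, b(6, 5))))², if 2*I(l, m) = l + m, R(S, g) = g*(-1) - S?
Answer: 1600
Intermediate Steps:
b(G, J) = -2*G
R(S, g) = -S - g (R(S, g) = -g - S = -S - g)
I(l, m) = l/2 + m/2 (I(l, m) = (l + m)/2 = l/2 + m/2)
(-40 + I(-7, R(5, b(6, 5))))² = (-40 + ((½)*(-7) + (-1*5 - (-2)*6)/2))² = (-40 + (-7/2 + (-5 - 1*(-12))/2))² = (-40 + (-7/2 + (-5 + 12)/2))² = (-40 + (-7/2 + (½)*7))² = (-40 + (-7/2 + 7/2))² = (-40 + 0)² = (-40)² = 1600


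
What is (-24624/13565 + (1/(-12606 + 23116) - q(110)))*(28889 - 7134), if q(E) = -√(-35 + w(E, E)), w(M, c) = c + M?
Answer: -225194424185/5702726 + 21755*√185 ≈ 2.5641e+5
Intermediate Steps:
w(M, c) = M + c
q(E) = -√(-35 + 2*E) (q(E) = -√(-35 + (E + E)) = -√(-35 + 2*E))
(-24624/13565 + (1/(-12606 + 23116) - q(110)))*(28889 - 7134) = (-24624/13565 + (1/(-12606 + 23116) - (-1)*√(-35 + 2*110)))*(28889 - 7134) = (-24624*1/13565 + (1/10510 - (-1)*√(-35 + 220)))*21755 = (-24624/13565 + (1/10510 - (-1)*√185))*21755 = (-24624/13565 + (1/10510 + √185))*21755 = (-10351387/5702726 + √185)*21755 = -225194424185/5702726 + 21755*√185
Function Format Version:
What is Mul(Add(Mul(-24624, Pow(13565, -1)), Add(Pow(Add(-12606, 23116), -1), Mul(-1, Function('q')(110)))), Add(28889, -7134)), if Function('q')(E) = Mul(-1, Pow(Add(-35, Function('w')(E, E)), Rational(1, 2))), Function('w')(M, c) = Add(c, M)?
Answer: Add(Rational(-225194424185, 5702726), Mul(21755, Pow(185, Rational(1, 2)))) ≈ 2.5641e+5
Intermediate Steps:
Function('w')(M, c) = Add(M, c)
Function('q')(E) = Mul(-1, Pow(Add(-35, Mul(2, E)), Rational(1, 2))) (Function('q')(E) = Mul(-1, Pow(Add(-35, Add(E, E)), Rational(1, 2))) = Mul(-1, Pow(Add(-35, Mul(2, E)), Rational(1, 2))))
Mul(Add(Mul(-24624, Pow(13565, -1)), Add(Pow(Add(-12606, 23116), -1), Mul(-1, Function('q')(110)))), Add(28889, -7134)) = Mul(Add(Mul(-24624, Pow(13565, -1)), Add(Pow(Add(-12606, 23116), -1), Mul(-1, Mul(-1, Pow(Add(-35, Mul(2, 110)), Rational(1, 2)))))), Add(28889, -7134)) = Mul(Add(Mul(-24624, Rational(1, 13565)), Add(Pow(10510, -1), Mul(-1, Mul(-1, Pow(Add(-35, 220), Rational(1, 2)))))), 21755) = Mul(Add(Rational(-24624, 13565), Add(Rational(1, 10510), Mul(-1, Mul(-1, Pow(185, Rational(1, 2)))))), 21755) = Mul(Add(Rational(-24624, 13565), Add(Rational(1, 10510), Pow(185, Rational(1, 2)))), 21755) = Mul(Add(Rational(-10351387, 5702726), Pow(185, Rational(1, 2))), 21755) = Add(Rational(-225194424185, 5702726), Mul(21755, Pow(185, Rational(1, 2))))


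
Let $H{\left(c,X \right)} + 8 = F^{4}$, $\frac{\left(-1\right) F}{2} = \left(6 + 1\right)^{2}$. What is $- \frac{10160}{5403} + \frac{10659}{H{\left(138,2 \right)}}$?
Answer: $- \frac{937068378703}{498355473624} \approx -1.8803$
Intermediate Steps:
$F = -98$ ($F = - 2 \left(6 + 1\right)^{2} = - 2 \cdot 7^{2} = \left(-2\right) 49 = -98$)
$H{\left(c,X \right)} = 92236808$ ($H{\left(c,X \right)} = -8 + \left(-98\right)^{4} = -8 + 92236816 = 92236808$)
$- \frac{10160}{5403} + \frac{10659}{H{\left(138,2 \right)}} = - \frac{10160}{5403} + \frac{10659}{92236808} = - \frac{937068378703}{498355473624}$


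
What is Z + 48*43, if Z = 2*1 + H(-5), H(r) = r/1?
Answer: 2061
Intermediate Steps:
H(r) = r (H(r) = r*1 = r)
Z = -3 (Z = 2*1 - 5 = 2 - 5 = -3)
Z + 48*43 = -3 + 48*43 = -3 + 2064 = 2061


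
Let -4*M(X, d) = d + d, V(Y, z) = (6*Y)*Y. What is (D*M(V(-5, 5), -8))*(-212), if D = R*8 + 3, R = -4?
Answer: 24592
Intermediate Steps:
V(Y, z) = 6*Y**2
M(X, d) = -d/2 (M(X, d) = -(d + d)/4 = -d/2)
D = -29 (D = -4*8 + 3 = -32 + 3 = -29)
(D*M(V(-5, 5), -8))*(-212) = -(-29)*(-8)/2*(-212) = -29*4*(-212) = -116*(-212) = 24592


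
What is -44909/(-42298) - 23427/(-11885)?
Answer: 1524658711/502711730 ≈ 3.0329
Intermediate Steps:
-44909/(-42298) - 23427/(-11885) = -44909*(-1/42298) - 23427*(-1/11885) = 44909/42298 + 23427/11885 = 1524658711/502711730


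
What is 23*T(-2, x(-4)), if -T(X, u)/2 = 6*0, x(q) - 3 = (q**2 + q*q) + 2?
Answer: 0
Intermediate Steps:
x(q) = 5 + 2*q**2 (x(q) = 3 + ((q**2 + q*q) + 2) = 3 + ((q**2 + q**2) + 2) = 3 + (2*q**2 + 2) = 3 + (2 + 2*q**2) = 5 + 2*q**2)
T(X, u) = 0 (T(X, u) = -12*0 = -2*0 = 0)
23*T(-2, x(-4)) = 23*0 = 0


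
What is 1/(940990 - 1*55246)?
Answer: 1/885744 ≈ 1.1290e-6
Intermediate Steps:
1/(940990 - 1*55246) = 1/(940990 - 55246) = 1/885744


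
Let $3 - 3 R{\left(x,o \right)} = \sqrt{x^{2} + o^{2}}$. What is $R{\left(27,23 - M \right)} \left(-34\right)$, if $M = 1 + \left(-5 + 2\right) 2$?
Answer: $-34 + \frac{34 \sqrt{1513}}{3} \approx 406.84$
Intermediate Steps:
$M = -5$ ($M = 1 - 6 = -5$)
$R{\left(x,o \right)} = 1 - \frac{\sqrt{o^{2} + x^{2}}}{3}$ ($R{\left(x,o \right)} = 1 - \frac{\sqrt{x^{2} + o^{2}}}{3} = 1 - \frac{\sqrt{o^{2} + x^{2}}}{3}$)
$R{\left(27,23 - M \right)} \left(-34\right) = \left(1 - \frac{\sqrt{\left(23 - -5\right)^{2} + 27^{2}}}{3}\right) \left(-34\right) = \left(1 - \frac{\sqrt{\left(23 + 5\right)^{2} + 729}}{3}\right) \left(-34\right) = \left(1 - \frac{\sqrt{28^{2} + 729}}{3}\right) \left(-34\right) = \left(1 - \frac{\sqrt{784 + 729}}{3}\right) \left(-34\right) = \left(1 - \frac{\sqrt{1513}}{3}\right) \left(-34\right) = -34 + \frac{34 \sqrt{1513}}{3}$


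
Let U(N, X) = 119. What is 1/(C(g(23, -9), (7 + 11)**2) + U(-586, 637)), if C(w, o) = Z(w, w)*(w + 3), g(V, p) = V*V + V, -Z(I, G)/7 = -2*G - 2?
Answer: 1/4296929 ≈ 2.3272e-7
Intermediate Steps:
Z(I, G) = 14 + 14*G (Z(I, G) = -7*(-2*G - 2) = -7*(-2 - 2*G) = 14 + 14*G)
g(V, p) = V + V**2 (g(V, p) = V**2 + V = V + V**2)
C(w, o) = (3 + w)*(14 + 14*w) (C(w, o) = (14 + 14*w)*(w + 3) = (14 + 14*w)*(3 + w) = (3 + w)*(14 + 14*w))
1/(C(g(23, -9), (7 + 11)**2) + U(-586, 637)) = 1/(14*(1 + 23*(1 + 23))*(3 + 23*(1 + 23)) + 119) = 1/(14*(1 + 23*24)*(3 + 23*24) + 119) = 1/(14*(1 + 552)*(3 + 552) + 119) = 1/(14*553*555 + 119) = 1/(4296810 + 119) = 1/4296929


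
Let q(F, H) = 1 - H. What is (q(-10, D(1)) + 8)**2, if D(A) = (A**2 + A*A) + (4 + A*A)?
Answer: 4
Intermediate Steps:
D(A) = 4 + 3*A**2 (D(A) = (A**2 + A**2) + (4 + A**2) = 2*A**2 + (4 + A**2) = 4 + 3*A**2)
(q(-10, D(1)) + 8)**2 = ((1 - (4 + 3*1**2)) + 8)**2 = ((1 - (4 + 3*1)) + 8)**2 = ((1 - (4 + 3)) + 8)**2 = ((1 - 1*7) + 8)**2 = ((1 - 7) + 8)**2 = (-6 + 8)**2 = 2**2 = 4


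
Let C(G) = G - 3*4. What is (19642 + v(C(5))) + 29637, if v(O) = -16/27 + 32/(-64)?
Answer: 2661007/54 ≈ 49278.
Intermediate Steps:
C(G) = -12 + G (C(G) = G - 12 = -12 + G)
v(O) = -59/54 (v(O) = -16*1/27 + 32*(-1/64) = -16/27 - ½ = -59/54)
(19642 + v(C(5))) + 29637 = (19642 - 59/54) + 29637 = 1060609/54 + 29637 = 2661007/54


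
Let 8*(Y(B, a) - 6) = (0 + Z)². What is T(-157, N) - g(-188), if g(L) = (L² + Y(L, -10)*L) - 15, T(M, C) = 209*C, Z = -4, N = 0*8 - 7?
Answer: -35288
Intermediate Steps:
N = -7 (N = 0 - 7 = -7)
Y(B, a) = 8 (Y(B, a) = 6 + (0 - 4)²/8 = 6 + (⅛)*(-4)² = 6 + (⅛)*16 = 6 + 2 = 8)
g(L) = -15 + L² + 8*L (g(L) = (L² + 8*L) - 15 = -15 + L² + 8*L)
T(-157, N) - g(-188) = 209*(-7) - (-15 + (-188)² + 8*(-188)) = -1463 - (-15 + 35344 - 1504) = -1463 - 1*33825 = -1463 - 33825 = -35288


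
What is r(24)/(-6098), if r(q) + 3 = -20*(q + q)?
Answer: 963/6098 ≈ 0.15792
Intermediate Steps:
r(q) = -3 - 40*q (r(q) = -3 - 20*(q + q) = -3 - 40*q)
r(24)/(-6098) = (-3 - 40*24)/(-6098) = (-3 - 960)*(-1/6098) = -963*(-1/6098) = 963/6098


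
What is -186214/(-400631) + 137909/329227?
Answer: 16651042451/18842648891 ≈ 0.88369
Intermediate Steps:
-186214/(-400631) + 137909/329227 = -186214*(-1/400631) + 137909*(1/329227) = 26602/57233 + 137909/329227 = 16651042451/18842648891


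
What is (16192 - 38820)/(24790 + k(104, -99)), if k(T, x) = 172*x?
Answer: -11314/3881 ≈ -2.9152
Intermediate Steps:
(16192 - 38820)/(24790 + k(104, -99)) = (16192 - 38820)/(24790 + 172*(-99)) = -22628/(24790 - 17028) = -22628/7762 = -22628*1/7762 = -11314/3881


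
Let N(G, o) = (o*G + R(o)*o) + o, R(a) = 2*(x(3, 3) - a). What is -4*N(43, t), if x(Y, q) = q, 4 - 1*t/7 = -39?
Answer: 664608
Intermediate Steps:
t = 301 (t = 28 - 7*(-39) = 28 + 273 = 301)
R(a) = 6 - 2*a (R(a) = 2*(3 - a) = 6 - 2*a)
N(G, o) = o + G*o + o*(6 - 2*o) (N(G, o) = (o*G + (6 - 2*o)*o) + o = (G*o + o*(6 - 2*o)) + o = o + G*o + o*(6 - 2*o))
-4*N(43, t) = -1204*(7 + 43 - 2*301) = -1204*(7 + 43 - 602) = -1204*(-552) = -4*(-166152) = 664608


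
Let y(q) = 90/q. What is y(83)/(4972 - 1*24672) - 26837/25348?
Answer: -2194173001/2072325740 ≈ -1.0588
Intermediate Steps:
y(83)/(4972 - 1*24672) - 26837/25348 = (90/83)/(4972 - 1*24672) - 26837/25348 = (90*(1/83))/(4972 - 24672) - 26837*1/25348 = (90/83)/(-19700) - 26837/25348 = (90/83)*(-1/19700) - 26837/25348 = -9/163510 - 26837/25348 = -2194173001/2072325740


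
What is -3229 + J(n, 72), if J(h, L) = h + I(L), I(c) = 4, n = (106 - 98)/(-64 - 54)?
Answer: -190279/59 ≈ -3225.1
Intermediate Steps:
n = -4/59 (n = 8/(-118) = 8*(-1/118) = -4/59 ≈ -0.067797)
J(h, L) = 4 + h (J(h, L) = h + 4 = 4 + h)
-3229 + J(n, 72) = -3229 + (4 - 4/59) = -3229 + 232/59 = -190279/59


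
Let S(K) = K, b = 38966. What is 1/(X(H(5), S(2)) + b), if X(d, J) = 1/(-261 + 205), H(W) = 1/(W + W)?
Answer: 56/2182095 ≈ 2.5663e-5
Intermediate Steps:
H(W) = 1/(2*W)
X(d, J) = -1/56 (X(d, J) = 1/(-56) = -1/56)
1/(X(H(5), S(2)) + b) = 1/(-1/56 + 38966) = 1/(2182095/56) = 56/2182095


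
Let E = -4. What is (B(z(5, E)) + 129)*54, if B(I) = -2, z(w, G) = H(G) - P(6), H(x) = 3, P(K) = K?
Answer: 6858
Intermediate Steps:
z(w, G) = -3 (z(w, G) = 3 - 1*6 = 3 - 6 = -3)
(B(z(5, E)) + 129)*54 = (-2 + 129)*54 = 127*54 = 6858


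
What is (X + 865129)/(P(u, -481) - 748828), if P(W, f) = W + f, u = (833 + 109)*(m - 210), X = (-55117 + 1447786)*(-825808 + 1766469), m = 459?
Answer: -1310030279338/514751 ≈ -2.5450e+6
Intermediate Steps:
X = 1310029414209 (X = 1392669*940661 = 1310029414209)
u = 234558 (u = (833 + 109)*(459 - 210) = 942*249 = 234558)
(X + 865129)/(P(u, -481) - 748828) = (1310029414209 + 865129)/((234558 - 481) - 748828) = 1310030279338/(234077 - 748828) = 1310030279338/(-514751) = 1310030279338*(-1/514751) = -1310030279338/514751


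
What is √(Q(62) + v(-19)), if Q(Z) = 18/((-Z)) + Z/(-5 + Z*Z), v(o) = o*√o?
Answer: √(-3883144661 - 269099699539*I*√19)/119009 ≈ 6.4244 - 6.4457*I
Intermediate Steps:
v(o) = o^(3/2)
Q(Z) = -18/Z + Z/(-5 + Z²) (Q(Z) = 18*(-1/Z) + Z/(-5 + Z²) = -18/Z + Z/(-5 + Z²))
√(Q(62) + v(-19)) = √((90 - 17*62²)/(62*(-5 + 62²)) + (-19)^(3/2)) = √((90 - 17*3844)/(62*(-5 + 3844)) - 19*I*√19) = √((1/62)*(90 - 65348)/3839 - 19*I*√19) = √((1/62)*(1/3839)*(-65258) - 19*I*√19) = √(-32629/119009 - 19*I*√19)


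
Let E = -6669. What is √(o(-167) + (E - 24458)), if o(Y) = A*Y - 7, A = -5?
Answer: I*√30299 ≈ 174.07*I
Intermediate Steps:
o(Y) = -7 - 5*Y (o(Y) = -5*Y - 7 = -7 - 5*Y)
√(o(-167) + (E - 24458)) = √((-7 - 5*(-167)) + (-6669 - 24458)) = √((-7 + 835) - 31127) = √(828 - 31127) = √(-30299) = I*√30299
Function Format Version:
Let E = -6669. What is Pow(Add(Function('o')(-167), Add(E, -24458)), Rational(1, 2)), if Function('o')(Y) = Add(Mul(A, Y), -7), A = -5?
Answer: Mul(I, Pow(30299, Rational(1, 2))) ≈ Mul(174.07, I)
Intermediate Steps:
Function('o')(Y) = Add(-7, Mul(-5, Y)) (Function('o')(Y) = Add(Mul(-5, Y), -7) = Add(-7, Mul(-5, Y)))
Pow(Add(Function('o')(-167), Add(E, -24458)), Rational(1, 2)) = Pow(Add(Add(-7, Mul(-5, -167)), Add(-6669, -24458)), Rational(1, 2)) = Pow(Add(Add(-7, 835), -31127), Rational(1, 2)) = Pow(Add(828, -31127), Rational(1, 2)) = Pow(-30299, Rational(1, 2)) = Mul(I, Pow(30299, Rational(1, 2)))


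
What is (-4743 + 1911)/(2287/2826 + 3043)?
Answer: -8003232/8601805 ≈ -0.93041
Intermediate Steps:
(-4743 + 1911)/(2287/2826 + 3043) = -2832/(2287*(1/2826) + 3043) = -2832/(2287/2826 + 3043) = -2832/8601805/2826 = -2832*2826/8601805 = -8003232/8601805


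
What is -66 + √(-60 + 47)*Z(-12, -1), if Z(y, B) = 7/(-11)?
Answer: -66 - 7*I*√13/11 ≈ -66.0 - 2.2944*I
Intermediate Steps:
Z(y, B) = -7/11 (Z(y, B) = 7*(-1/11) = -7/11)
-66 + √(-60 + 47)*Z(-12, -1) = -66 + √(-60 + 47)*(-7/11) = -66 + √(-13)*(-7/11) = -66 + (I*√13)*(-7/11) = -66 - 7*I*√13/11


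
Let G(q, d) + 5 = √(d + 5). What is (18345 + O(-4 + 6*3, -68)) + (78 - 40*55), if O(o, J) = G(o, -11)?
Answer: 16218 + I*√6 ≈ 16218.0 + 2.4495*I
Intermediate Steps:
G(q, d) = -5 + √(5 + d) (G(q, d) = -5 + √(d + 5) = -5 + √(5 + d))
O(o, J) = -5 + I*√6 (O(o, J) = -5 + √(5 - 11) = -5 + √(-6) = -5 + I*√6)
(18345 + O(-4 + 6*3, -68)) + (78 - 40*55) = (18345 + (-5 + I*√6)) + (78 - 40*55) = (18340 + I*√6) + (78 - 2200) = (18340 + I*√6) - 2122 = 16218 + I*√6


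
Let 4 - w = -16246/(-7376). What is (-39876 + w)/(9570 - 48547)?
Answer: 147056059/143747176 ≈ 1.0230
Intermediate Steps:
w = 6629/3688 (w = 4 - (-16246)/(-7376) = 4 - (-16246)*(-1)/7376 = 4 - 1*8123/3688 = 4 - 8123/3688 = 6629/3688 ≈ 1.7975)
(-39876 + w)/(9570 - 48547) = (-39876 + 6629/3688)/(9570 - 48547) = -147056059/3688/(-38977) = -147056059/3688*(-1/38977) = 147056059/143747176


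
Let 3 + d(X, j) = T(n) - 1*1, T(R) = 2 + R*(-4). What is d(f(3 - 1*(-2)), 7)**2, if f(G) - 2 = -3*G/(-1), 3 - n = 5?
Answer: 36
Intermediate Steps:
n = -2 (n = 3 - 1*5 = 3 - 5 = -2)
f(G) = 2 + 3*G (f(G) = 2 - 3*G/(-1) = 2 - 3*G*(-1) = 2 + 3*G)
T(R) = 2 - 4*R
d(X, j) = 6 (d(X, j) = -3 + ((2 - 4*(-2)) - 1*1) = -3 + ((2 + 8) - 1) = -3 + (10 - 1) = -3 + 9 = 6)
d(f(3 - 1*(-2)), 7)**2 = 6**2 = 36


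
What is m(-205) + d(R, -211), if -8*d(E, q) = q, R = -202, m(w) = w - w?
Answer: 211/8 ≈ 26.375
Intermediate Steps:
m(w) = 0
d(E, q) = -q/8
m(-205) + d(R, -211) = 0 - ⅛*(-211) = 0 + 211/8 = 211/8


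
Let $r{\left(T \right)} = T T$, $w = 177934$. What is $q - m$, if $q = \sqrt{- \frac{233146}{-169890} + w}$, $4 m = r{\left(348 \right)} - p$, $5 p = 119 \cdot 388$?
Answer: $- \frac{139837}{5} + \frac{11 \sqrt{10610908327635}}{84945} \approx -27546.0$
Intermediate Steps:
$r{\left(T \right)} = T^{2}$
$p = \frac{46172}{5}$ ($p = \frac{119 \cdot 388}{5} = \frac{1}{5} \cdot 46172 = \frac{46172}{5} \approx 9234.4$)
$m = \frac{139837}{5}$ ($m = \frac{348^{2} - \frac{46172}{5}}{4} = \frac{121104 - \frac{46172}{5}}{4} = \frac{1}{4} \cdot \frac{559348}{5} = \frac{139837}{5} \approx 27967.0$)
$q = \frac{11 \sqrt{10610908327635}}{84945}$ ($q = \sqrt{- \frac{233146}{-169890} + 177934} = \sqrt{\left(-233146\right) \left(- \frac{1}{169890}\right) + 177934} = \sqrt{\frac{116573}{84945} + 177934} = \sqrt{\frac{15114720203}{84945}} = \frac{11 \sqrt{10610908327635}}{84945} \approx 421.82$)
$q - m = \frac{11 \sqrt{10610908327635}}{84945} - \frac{139837}{5} = - \frac{139837}{5} + \frac{11 \sqrt{10610908327635}}{84945}$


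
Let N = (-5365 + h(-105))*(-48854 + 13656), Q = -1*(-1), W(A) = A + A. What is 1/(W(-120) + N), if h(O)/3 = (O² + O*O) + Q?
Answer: -1/2139616264 ≈ -4.6737e-10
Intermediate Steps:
W(A) = 2*A
Q = 1
h(O) = 3 + 6*O² (h(O) = 3*((O² + O*O) + 1) = 3*((O² + O²) + 1) = 3*(2*O² + 1) = 3*(1 + 2*O²) = 3 + 6*O²)
N = -2139616024 (N = (-5365 + (3 + 6*(-105)²))*(-48854 + 13656) = (-5365 + (3 + 6*11025))*(-35198) = (-5365 + (3 + 66150))*(-35198) = (-5365 + 66153)*(-35198) = 60788*(-35198) = -2139616024)
1/(W(-120) + N) = 1/(2*(-120) - 2139616024) = 1/(-240 - 2139616024) = 1/(-2139616264) = -1/2139616264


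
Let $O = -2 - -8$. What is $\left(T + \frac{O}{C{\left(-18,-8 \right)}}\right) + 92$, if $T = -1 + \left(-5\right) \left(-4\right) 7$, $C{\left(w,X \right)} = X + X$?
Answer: $\frac{1845}{8} \approx 230.63$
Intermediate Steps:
$O = 6$ ($O = -2 + 8 = 6$)
$C{\left(w,X \right)} = 2 X$
$T = 139$ ($T = -1 + 20 \cdot 7 = -1 + 140 = 139$)
$\left(T + \frac{O}{C{\left(-18,-8 \right)}}\right) + 92 = \left(139 + \frac{6}{2 \left(-8\right)}\right) + 92 = \left(139 + \frac{6}{-16}\right) + 92 = \left(139 + 6 \left(- \frac{1}{16}\right)\right) + 92 = \left(139 - \frac{3}{8}\right) + 92 = \frac{1109}{8} + 92 = \frac{1845}{8}$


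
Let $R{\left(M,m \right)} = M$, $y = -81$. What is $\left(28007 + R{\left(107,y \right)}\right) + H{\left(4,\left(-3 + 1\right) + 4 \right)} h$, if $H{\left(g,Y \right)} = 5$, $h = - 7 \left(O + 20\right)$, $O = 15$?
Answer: $26889$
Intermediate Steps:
$h = -245$ ($h = - 7 \left(15 + 20\right) = \left(-7\right) 35 = -245$)
$\left(28007 + R{\left(107,y \right)}\right) + H{\left(4,\left(-3 + 1\right) + 4 \right)} h = \left(28007 + 107\right) + 5 \left(-245\right) = 28114 - 1225 = 26889$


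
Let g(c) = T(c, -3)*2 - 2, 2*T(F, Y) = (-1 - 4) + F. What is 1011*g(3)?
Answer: -4044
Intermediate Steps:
T(F, Y) = -5/2 + F/2 (T(F, Y) = ((-1 - 4) + F)/2 = (-5 + F)/2 = -5/2 + F/2)
g(c) = -7 + c (g(c) = (-5/2 + c/2)*2 - 2 = (-5 + c) - 2 = -7 + c)
1011*g(3) = 1011*(-7 + 3) = 1011*(-4) = -4044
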